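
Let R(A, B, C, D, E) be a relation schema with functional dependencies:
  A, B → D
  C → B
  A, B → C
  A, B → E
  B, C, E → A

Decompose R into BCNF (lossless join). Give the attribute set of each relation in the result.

Candidate keys of the original relation: {A, B}, {A, C}, {C, E}.
Within {A, B, C, D, E}: {C}⁺ ∩ {A, B, C, D, E} = {B, C}, not the whole set, so C → B violates BCNF; decompose into {B, C} and {A, C, D, E}.
{B, C}: every determinant is a superkey — BCNF.
{A, C, D, E}: every determinant is a superkey — BCNF.

{A, C, D, E}; {B, C}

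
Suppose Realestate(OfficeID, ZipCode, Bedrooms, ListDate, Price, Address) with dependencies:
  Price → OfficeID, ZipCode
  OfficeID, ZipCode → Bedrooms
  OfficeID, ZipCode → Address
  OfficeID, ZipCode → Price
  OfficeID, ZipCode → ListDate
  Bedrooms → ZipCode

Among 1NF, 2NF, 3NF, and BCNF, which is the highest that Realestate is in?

3NF

Candidate keys: {Bedrooms, OfficeID}, {OfficeID, ZipCode}, {Price}. Prime attributes: {Bedrooms, OfficeID, Price, ZipCode}.
Bedrooms → ZipCode breaks BCNF: {Bedrooms}⁺ = {Bedrooms, ZipCode}, so {Bedrooms} is not a superkey.
Its right-hand attributes {ZipCode} are all prime, as are those of every other non-superkey FD — the relation is in 3NF.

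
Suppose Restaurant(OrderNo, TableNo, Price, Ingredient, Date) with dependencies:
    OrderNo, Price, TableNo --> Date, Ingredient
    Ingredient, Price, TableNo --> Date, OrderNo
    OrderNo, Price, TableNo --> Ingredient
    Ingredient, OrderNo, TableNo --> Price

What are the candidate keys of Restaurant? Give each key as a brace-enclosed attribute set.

{Ingredient, OrderNo, TableNo}, {Ingredient, Price, TableNo}, {OrderNo, Price, TableNo}

{TableNo} never appears on the right of any FD, so every key must include it.
Closure of {Ingredient, OrderNo, TableNo} is {Date, Ingredient, OrderNo, Price, TableNo}, the whole schema; {Ingredient, OrderNo, TableNo} is a candidate key.
Closure of {Ingredient, Price, TableNo} is {Date, Ingredient, OrderNo, Price, TableNo}, the whole schema; {Ingredient, Price, TableNo} is a candidate key.
Closure of {OrderNo, Price, TableNo} is {Date, Ingredient, OrderNo, Price, TableNo}, the whole schema; {OrderNo, Price, TableNo} is a candidate key.
These are minimal and exhaustive — every other superkey contains one of them.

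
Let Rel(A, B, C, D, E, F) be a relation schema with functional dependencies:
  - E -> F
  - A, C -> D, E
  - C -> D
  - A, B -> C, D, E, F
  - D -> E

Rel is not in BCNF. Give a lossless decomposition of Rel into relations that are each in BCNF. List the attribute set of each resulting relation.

{A, B, C}; {C, D}; {D, E}; {E, F}

Candidate key of the original relation: {A, B}.
{A, B, C, D, E, F}: {E} determines {E, F} here but is not a superkey — split on E -> F, giving {E, F} and {A, B, C, D, E}.
{E, F} has no BCNF violation.
{A, B, C, D, E}: {A, C} determines {A, C, D, E} here but is not a superkey — split on A, C -> D, E, giving {A, C, D, E} and {A, B, C}.
{A, C, D, E}: {C} determines {C, D, E} here but is not a superkey — split on C -> D, E, giving {C, D, E} and {A, C}.
{C, D, E}: {D} determines {D, E} here but is not a superkey — split on D -> E, giving {D, E} and {C, D}.
{D, E} has no BCNF violation.
{C, D} has no BCNF violation.
{A, C} has no BCNF violation.
{A, B, C} has no BCNF violation.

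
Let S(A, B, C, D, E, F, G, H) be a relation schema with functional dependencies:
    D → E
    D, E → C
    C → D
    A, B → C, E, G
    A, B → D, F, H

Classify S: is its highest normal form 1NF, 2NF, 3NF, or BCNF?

2NF

Candidate key: {A, B}. Prime attributes: {A, B}.
D → E breaks BCNF: {D}⁺ = {C, D, E}, so {D} is not a superkey.
D → E determines the non-prime attribute {E} from a non-superkey — 3NF is violated.
No non-prime attribute depends on a proper subset of any candidate key, so 2NF holds.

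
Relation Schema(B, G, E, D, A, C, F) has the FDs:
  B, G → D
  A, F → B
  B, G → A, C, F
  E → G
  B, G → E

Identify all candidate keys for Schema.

{A, E, F}, {A, F, G}, {B, E}, {B, G}

Closure of {B, E} is {A, B, C, D, E, F, G}, the whole schema; {B, E} is a candidate key.
Closure of {B, G} is {A, B, C, D, E, F, G}, the whole schema; {B, G} is a candidate key.
Closure of {A, E, F} is {A, B, C, D, E, F, G}, the whole schema; {A, E, F} is a candidate key.
Closure of {A, F, G} is {A, B, C, D, E, F, G}, the whole schema; {A, F, G} is a candidate key.
Any other superkey properly contains one of these, so there are no further candidate keys.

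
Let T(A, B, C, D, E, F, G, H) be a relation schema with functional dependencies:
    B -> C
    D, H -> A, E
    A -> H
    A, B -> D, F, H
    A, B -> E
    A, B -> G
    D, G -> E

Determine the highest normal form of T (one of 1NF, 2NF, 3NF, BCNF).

1NF

Candidate keys: {A, B}, {B, D, H}. Prime attributes: {A, B, D, H}.
For B -> C we have {B}⁺ = {B, C}; {B} is not a superkey, so BCNF fails.
B -> C determines the non-prime attribute {C} from a non-superkey — 3NF is violated.
Since {B} ⊂ {A, B} and {B}⁺ ⊇ {C} with {C} non-prime, there is a partial dependency; 2NF fails.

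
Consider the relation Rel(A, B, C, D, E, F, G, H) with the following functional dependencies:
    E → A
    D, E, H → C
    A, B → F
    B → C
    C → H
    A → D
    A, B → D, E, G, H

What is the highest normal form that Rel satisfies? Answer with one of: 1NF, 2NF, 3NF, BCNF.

Candidate keys: {A, B}, {B, E}. Prime attributes: {A, B, E}.
E → A: {E}⁺ = {A, D, E}, which is not all of the attributes, so the left side is not a superkey — BCNF is violated.
Because {C} is non-prime and the left side of D, E, H → C is not a superkey, the relation is not in 3NF.
{A} is a proper subset of the key {A, B}, and {A}⁺ contains the non-prime attribute {D} — a partial dependency, so 2NF is violated.

1NF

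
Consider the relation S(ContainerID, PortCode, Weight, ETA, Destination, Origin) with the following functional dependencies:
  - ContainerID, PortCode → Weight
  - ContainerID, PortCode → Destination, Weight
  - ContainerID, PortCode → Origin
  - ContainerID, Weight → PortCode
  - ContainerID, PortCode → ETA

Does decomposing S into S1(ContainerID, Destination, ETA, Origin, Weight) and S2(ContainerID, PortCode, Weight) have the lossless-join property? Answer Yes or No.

Yes

The shared attributes are {ContainerID, Weight} and {ContainerID, Weight}⁺ = {ContainerID, Destination, ETA, Origin, PortCode, Weight}.
Since S1 ⊆ {ContainerID, Destination, ETA, Origin, PortCode, Weight}, the intersection is a superkey of S1; the decomposition is lossless.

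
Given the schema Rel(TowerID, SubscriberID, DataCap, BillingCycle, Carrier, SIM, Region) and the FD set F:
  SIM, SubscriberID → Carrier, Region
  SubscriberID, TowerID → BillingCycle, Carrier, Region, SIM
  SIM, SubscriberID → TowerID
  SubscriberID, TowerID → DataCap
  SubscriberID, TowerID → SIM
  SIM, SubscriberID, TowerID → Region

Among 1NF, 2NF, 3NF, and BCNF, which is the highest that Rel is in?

Candidate keys: {SIM, SubscriberID}, {SubscriberID, TowerID}. Prime attributes: {SIM, SubscriberID, TowerID}.
The left-hand side of every FD is a superkey, so BCNF is satisfied.

BCNF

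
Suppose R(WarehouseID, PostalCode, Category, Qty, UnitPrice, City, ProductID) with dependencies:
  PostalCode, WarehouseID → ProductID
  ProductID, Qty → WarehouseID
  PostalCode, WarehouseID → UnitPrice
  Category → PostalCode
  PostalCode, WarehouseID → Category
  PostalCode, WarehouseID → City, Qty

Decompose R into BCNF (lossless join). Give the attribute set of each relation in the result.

{Category, City, ProductID, Qty, UnitPrice}; {Category, PostalCode}; {ProductID, Qty, WarehouseID}

Candidate keys of the original relation: {Category, ProductID, Qty}, {Category, WarehouseID}, {PostalCode, ProductID, Qty}, {PostalCode, WarehouseID}.
In {Category, City, PostalCode, ProductID, Qty, UnitPrice, WarehouseID}, {ProductID, Qty} is not a superkey ({ProductID, Qty}⁺ restricted to this set is {ProductID, Qty, WarehouseID}), so split on ProductID, Qty → WarehouseID into {ProductID, Qty, WarehouseID} and {Category, City, PostalCode, ProductID, Qty, UnitPrice}.
{ProductID, Qty, WarehouseID} is in BCNF.
In {Category, City, PostalCode, ProductID, Qty, UnitPrice}, {Category} is not a superkey ({Category}⁺ restricted to this set is {Category, PostalCode}), so split on Category → PostalCode into {Category, PostalCode} and {Category, City, ProductID, Qty, UnitPrice}.
{Category, PostalCode} is in BCNF.
{Category, City, ProductID, Qty, UnitPrice} is in BCNF.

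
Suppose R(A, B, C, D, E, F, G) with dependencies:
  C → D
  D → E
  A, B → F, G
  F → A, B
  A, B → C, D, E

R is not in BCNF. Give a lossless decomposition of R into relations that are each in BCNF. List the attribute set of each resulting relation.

Candidate keys of the original relation: {A, B}, {F}.
{A, B, C, D, E, F, G}: {C} determines {C, D, E} here but is not a superkey — split on C → D, E, giving {C, D, E} and {A, B, C, F, G}.
{C, D, E}: {D} determines {D, E} here but is not a superkey — split on D → E, giving {D, E} and {C, D}.
{D, E} is in BCNF.
{C, D} is in BCNF.
{A, B, C, F, G} is in BCNF.

{A, B, C, F, G}; {C, D}; {D, E}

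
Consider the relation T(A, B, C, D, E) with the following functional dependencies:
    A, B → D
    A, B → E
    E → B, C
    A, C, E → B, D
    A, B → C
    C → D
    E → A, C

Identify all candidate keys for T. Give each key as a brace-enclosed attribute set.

{A, B}, {E}

{E}⁺ = {A, B, C, D, E} — all of the relation — so {E} is a candidate key.
{A, B}⁺ = {A, B, C, D, E} — all of the relation — so {A, B} is a candidate key.
No proper subset of any of these is a key, and no other minimal superkey exists.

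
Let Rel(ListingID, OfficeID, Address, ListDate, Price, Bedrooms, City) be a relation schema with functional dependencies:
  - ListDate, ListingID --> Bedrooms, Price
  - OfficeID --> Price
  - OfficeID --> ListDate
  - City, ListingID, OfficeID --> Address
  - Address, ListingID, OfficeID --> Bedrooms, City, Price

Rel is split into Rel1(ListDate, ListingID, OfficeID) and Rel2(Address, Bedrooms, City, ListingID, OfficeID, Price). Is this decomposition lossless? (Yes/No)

Rel1 ∩ Rel2 = {ListingID, OfficeID}; its closure under F is {Bedrooms, ListDate, ListingID, OfficeID, Price}.
This includes all of Rel1, so the common attributes are a superkey of Rel1 — the join is lossless.

Yes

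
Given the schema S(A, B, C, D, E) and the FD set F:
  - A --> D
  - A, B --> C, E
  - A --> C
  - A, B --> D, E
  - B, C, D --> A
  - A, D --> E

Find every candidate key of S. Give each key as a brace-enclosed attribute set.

Attributes never on any right-hand side: {B} — every candidate key must contain it.
{A, B}⁺ = {A, B, C, D, E}, which is every attribute, so {A, B} is a candidate key.
{B, C, D}⁺ = {A, B, C, D, E}, which is every attribute, so {B, C, D} is a candidate key.
No proper subset of any of these is a key, and no other minimal superkey exists.

{A, B}, {B, C, D}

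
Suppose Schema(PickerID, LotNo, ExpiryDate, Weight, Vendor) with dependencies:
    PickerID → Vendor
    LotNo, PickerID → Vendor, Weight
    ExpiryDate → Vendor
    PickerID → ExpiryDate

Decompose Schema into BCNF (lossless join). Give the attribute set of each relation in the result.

Candidate key of the original relation: {LotNo, PickerID}.
Within {ExpiryDate, LotNo, PickerID, Vendor, Weight}: {PickerID}⁺ ∩ {ExpiryDate, LotNo, PickerID, Vendor, Weight} = {ExpiryDate, PickerID, Vendor}, not the whole set, so PickerID → ExpiryDate, Vendor violates BCNF; decompose into {ExpiryDate, PickerID, Vendor} and {LotNo, PickerID, Weight}.
Within {ExpiryDate, PickerID, Vendor}: {ExpiryDate}⁺ ∩ {ExpiryDate, PickerID, Vendor} = {ExpiryDate, Vendor}, not the whole set, so ExpiryDate → Vendor violates BCNF; decompose into {ExpiryDate, Vendor} and {ExpiryDate, PickerID}.
{ExpiryDate, Vendor} is in BCNF.
{ExpiryDate, PickerID} is in BCNF.
{LotNo, PickerID, Weight} is in BCNF.

{ExpiryDate, PickerID}; {ExpiryDate, Vendor}; {LotNo, PickerID, Weight}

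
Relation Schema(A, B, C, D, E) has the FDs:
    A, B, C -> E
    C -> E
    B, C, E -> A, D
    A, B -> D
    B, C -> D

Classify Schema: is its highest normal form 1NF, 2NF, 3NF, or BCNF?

Candidate key: {B, C}. Prime attributes: {B, C}.
C -> E breaks BCNF: {C}⁺ = {C, E}, so {C} is not a superkey.
C -> E has non-prime {E} on the right and a non-superkey on the left, so 3NF fails.
Since {C} ⊂ {B, C} and {C}⁺ ⊇ {E} with {E} non-prime, there is a partial dependency; 2NF fails.

1NF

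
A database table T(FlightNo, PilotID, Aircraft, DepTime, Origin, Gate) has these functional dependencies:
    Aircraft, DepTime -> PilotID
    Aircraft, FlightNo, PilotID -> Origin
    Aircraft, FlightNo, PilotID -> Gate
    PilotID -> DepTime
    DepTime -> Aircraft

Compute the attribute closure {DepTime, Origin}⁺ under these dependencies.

{Aircraft, DepTime, Origin, PilotID}

Start with {DepTime, Origin}.
DepTime -> Aircraft applies; add {Aircraft} → now {Aircraft, DepTime, Origin}.
Aircraft, DepTime -> PilotID applies; add {PilotID} → now {Aircraft, DepTime, Origin, PilotID}.
No further FD applies.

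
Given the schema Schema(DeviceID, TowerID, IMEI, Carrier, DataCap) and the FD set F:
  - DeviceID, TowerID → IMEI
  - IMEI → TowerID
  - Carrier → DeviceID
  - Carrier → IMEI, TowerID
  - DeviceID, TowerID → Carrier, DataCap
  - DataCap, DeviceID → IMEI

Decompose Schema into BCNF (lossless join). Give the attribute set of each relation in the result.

Candidate keys of the original relation: {Carrier}, {DataCap, DeviceID}, {DeviceID, IMEI}, {DeviceID, TowerID}.
In {Carrier, DataCap, DeviceID, IMEI, TowerID}, {IMEI} is not a superkey ({IMEI}⁺ restricted to this set is {IMEI, TowerID}), so split on IMEI → TowerID into {IMEI, TowerID} and {Carrier, DataCap, DeviceID, IMEI}.
{IMEI, TowerID} is in BCNF.
{Carrier, DataCap, DeviceID, IMEI} is in BCNF.

{Carrier, DataCap, DeviceID, IMEI}; {IMEI, TowerID}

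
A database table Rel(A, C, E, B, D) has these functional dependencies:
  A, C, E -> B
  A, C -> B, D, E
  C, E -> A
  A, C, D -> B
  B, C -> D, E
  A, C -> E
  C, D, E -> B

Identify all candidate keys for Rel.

{A, C}, {B, C}, {C, E}

{C} never appears on the right of any FD, so every key must include it.
Closure of {A, C} is {A, B, C, D, E}, the whole schema; {A, C} is a candidate key.
Closure of {B, C} is {A, B, C, D, E}, the whole schema; {B, C} is a candidate key.
Closure of {C, E} is {A, B, C, D, E}, the whole schema; {C, E} is a candidate key.
These are minimal and exhaustive — every other superkey contains one of them.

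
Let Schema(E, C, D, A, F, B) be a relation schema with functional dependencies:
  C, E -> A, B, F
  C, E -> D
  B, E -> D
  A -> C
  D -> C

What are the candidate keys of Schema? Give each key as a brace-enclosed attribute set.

{A, E}, {B, E}, {C, E}, {D, E}

{E} never appears on the right of any FD, so every key must include it.
{A, E} is a candidate key since {A, E}⁺ = {A, B, C, D, E, F} covers every attribute.
{B, E} is a candidate key since {B, E}⁺ = {A, B, C, D, E, F} covers every attribute.
{C, E} is a candidate key since {C, E}⁺ = {A, B, C, D, E, F} covers every attribute.
{D, E} is a candidate key since {D, E}⁺ = {A, B, C, D, E, F} covers every attribute.
No proper subset of any of these is a key, and no other minimal superkey exists.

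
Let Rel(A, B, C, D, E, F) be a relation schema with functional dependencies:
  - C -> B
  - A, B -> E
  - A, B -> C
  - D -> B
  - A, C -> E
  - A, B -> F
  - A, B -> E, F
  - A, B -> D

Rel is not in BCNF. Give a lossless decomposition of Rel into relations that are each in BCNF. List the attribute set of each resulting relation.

Candidate keys of the original relation: {A, B}, {A, C}, {A, D}.
Within {A, B, C, D, E, F}: {C}⁺ ∩ {A, B, C, D, E, F} = {B, C}, not the whole set, so C -> B violates BCNF; decompose into {B, C} and {A, C, D, E, F}.
{B, C} is in BCNF.
{A, C, D, E, F} is in BCNF.

{A, C, D, E, F}; {B, C}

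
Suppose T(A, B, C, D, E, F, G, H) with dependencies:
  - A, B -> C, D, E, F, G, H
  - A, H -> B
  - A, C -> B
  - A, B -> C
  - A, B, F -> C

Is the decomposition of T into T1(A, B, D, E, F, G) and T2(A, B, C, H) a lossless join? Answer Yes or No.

Yes

T1 ∩ T2 = {A, B}; its closure under F is {A, B, C, D, E, F, G, H}.
Since T1 ⊆ {A, B, C, D, E, F, G, H}, the intersection is a superkey of T1; the decomposition is lossless.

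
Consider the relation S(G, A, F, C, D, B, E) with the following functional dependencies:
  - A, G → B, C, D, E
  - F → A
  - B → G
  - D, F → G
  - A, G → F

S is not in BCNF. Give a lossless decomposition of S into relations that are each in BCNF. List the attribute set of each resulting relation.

Candidate keys of the original relation: {A, B}, {A, G}, {B, F}, {D, F}, {F, G}.
{A, B, C, D, E, F, G}: {F} determines {A, F} here but is not a superkey — split on F → A, giving {A, F} and {B, C, D, E, F, G}.
{A, F} is in BCNF.
{B, C, D, E, F, G}: {B} determines {B, G} here but is not a superkey — split on B → G, giving {B, G} and {B, C, D, E, F}.
{B, G} is in BCNF.
{B, C, D, E, F} is in BCNF.

{A, F}; {B, C, D, E, F}; {B, G}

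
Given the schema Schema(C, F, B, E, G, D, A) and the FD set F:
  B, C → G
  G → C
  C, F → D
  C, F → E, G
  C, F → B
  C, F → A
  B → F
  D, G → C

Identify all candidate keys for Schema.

{B, C} is a candidate key since {B, C}⁺ = {A, B, C, D, E, F, G} covers every attribute.
{B, G} is a candidate key since {B, G}⁺ = {A, B, C, D, E, F, G} covers every attribute.
{C, F} is a candidate key since {C, F}⁺ = {A, B, C, D, E, F, G} covers every attribute.
{F, G} is a candidate key since {F, G}⁺ = {A, B, C, D, E, F, G} covers every attribute.
Any other superkey properly contains one of these, so there are no further candidate keys.

{B, C}, {B, G}, {C, F}, {F, G}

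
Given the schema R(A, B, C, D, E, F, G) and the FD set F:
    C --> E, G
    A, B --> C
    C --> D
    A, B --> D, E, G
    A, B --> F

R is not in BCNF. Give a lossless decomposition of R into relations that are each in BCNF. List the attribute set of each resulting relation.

{A, B, C, F}; {C, D, E, G}

Candidate key of the original relation: {A, B}.
In {A, B, C, D, E, F, G}, {C} is not a superkey ({C}⁺ restricted to this set is {C, D, E, G}), so split on C --> D, E, G into {C, D, E, G} and {A, B, C, F}.
{C, D, E, G} has no BCNF violation.
{A, B, C, F} has no BCNF violation.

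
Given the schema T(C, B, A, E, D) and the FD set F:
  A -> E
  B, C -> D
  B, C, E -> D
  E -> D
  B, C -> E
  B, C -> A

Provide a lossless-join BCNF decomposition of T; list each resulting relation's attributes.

{A, B, C}; {A, E}; {D, E}

Candidate key of the original relation: {B, C}.
In {A, B, C, D, E}, {A} is not a superkey ({A}⁺ restricted to this set is {A, D, E}), so split on A -> D, E into {A, D, E} and {A, B, C}.
In {A, D, E}, {E} is not a superkey ({E}⁺ restricted to this set is {D, E}), so split on E -> D into {D, E} and {A, E}.
{D, E}: every determinant is a superkey — BCNF.
{A, E}: every determinant is a superkey — BCNF.
{A, B, C}: every determinant is a superkey — BCNF.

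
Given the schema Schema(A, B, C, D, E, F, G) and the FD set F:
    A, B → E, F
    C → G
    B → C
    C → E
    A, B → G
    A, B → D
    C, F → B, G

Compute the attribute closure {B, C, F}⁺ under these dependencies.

Start with {B, C, F}.
C → G applies; add {G} → now {B, C, F, G}.
C → E applies; add {E} → now {B, C, E, F, G}.
No further FD applies.

{B, C, E, F, G}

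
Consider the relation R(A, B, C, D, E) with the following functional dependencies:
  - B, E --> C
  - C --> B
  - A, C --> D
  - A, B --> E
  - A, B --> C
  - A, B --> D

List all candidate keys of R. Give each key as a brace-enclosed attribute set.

No FD produces {A}, so it must be in every candidate key.
{A, B}⁺ = {A, B, C, D, E} — all of the relation — so {A, B} is a candidate key.
{A, C}⁺ = {A, B, C, D, E} — all of the relation — so {A, C} is a candidate key.
No proper subset of any of these is a key, and no other minimal superkey exists.

{A, B}, {A, C}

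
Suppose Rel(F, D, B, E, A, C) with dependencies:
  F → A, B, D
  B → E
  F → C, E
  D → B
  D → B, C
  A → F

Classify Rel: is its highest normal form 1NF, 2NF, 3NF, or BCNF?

Candidate keys: {A}, {F}. Prime attributes: {A, F}.
For B → E we have {B}⁺ = {B, E}; {B} is not a superkey, so BCNF fails.
B → E determines the non-prime attribute {E} from a non-superkey — 3NF is violated.
All keys have size 1, which rules out partial dependencies — 2NF is satisfied.

2NF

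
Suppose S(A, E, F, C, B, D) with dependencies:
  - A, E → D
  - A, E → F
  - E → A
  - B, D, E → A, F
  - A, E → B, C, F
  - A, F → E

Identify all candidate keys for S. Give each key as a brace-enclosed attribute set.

{A, F}, {E}

{E}⁺ = {A, B, C, D, E, F}, which is every attribute, so {E} is a candidate key.
{A, F}⁺ = {A, B, C, D, E, F}, which is every attribute, so {A, F} is a candidate key.
No proper subset of any of these is a key, and no other minimal superkey exists.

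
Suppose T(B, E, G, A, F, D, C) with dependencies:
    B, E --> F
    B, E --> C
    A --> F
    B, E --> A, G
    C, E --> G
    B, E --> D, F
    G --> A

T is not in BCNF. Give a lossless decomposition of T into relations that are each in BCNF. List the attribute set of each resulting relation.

Candidate key of the original relation: {B, E}.
{A, B, C, D, E, F, G}: {A} determines {A, F} here but is not a superkey — split on A --> F, giving {A, F} and {A, B, C, D, E, G}.
{A, F} has no BCNF violation.
{A, B, C, D, E, G}: {C, E} determines {A, C, E, G} here but is not a superkey — split on C, E --> A, G, giving {A, C, E, G} and {B, C, D, E}.
{A, C, E, G}: {G} determines {A, G} here but is not a superkey — split on G --> A, giving {A, G} and {C, E, G}.
{A, G} has no BCNF violation.
{C, E, G} has no BCNF violation.
{B, C, D, E} has no BCNF violation.

{A, F}; {A, G}; {B, C, D, E}; {C, E, G}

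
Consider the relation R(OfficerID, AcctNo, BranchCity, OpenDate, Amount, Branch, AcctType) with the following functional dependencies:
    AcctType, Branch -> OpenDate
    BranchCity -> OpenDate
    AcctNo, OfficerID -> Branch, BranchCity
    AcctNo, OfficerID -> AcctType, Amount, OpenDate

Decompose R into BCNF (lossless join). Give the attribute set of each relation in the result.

{AcctNo, AcctType, Amount, Branch, BranchCity, OfficerID}; {AcctType, Branch, OpenDate}

Candidate key of the original relation: {AcctNo, OfficerID}.
Within {AcctNo, AcctType, Amount, Branch, BranchCity, OfficerID, OpenDate}: {AcctType, Branch}⁺ ∩ {AcctNo, AcctType, Amount, Branch, BranchCity, OfficerID, OpenDate} = {AcctType, Branch, OpenDate}, not the whole set, so AcctType, Branch -> OpenDate violates BCNF; decompose into {AcctType, Branch, OpenDate} and {AcctNo, AcctType, Amount, Branch, BranchCity, OfficerID}.
{AcctType, Branch, OpenDate} is in BCNF.
{AcctNo, AcctType, Amount, Branch, BranchCity, OfficerID} is in BCNF.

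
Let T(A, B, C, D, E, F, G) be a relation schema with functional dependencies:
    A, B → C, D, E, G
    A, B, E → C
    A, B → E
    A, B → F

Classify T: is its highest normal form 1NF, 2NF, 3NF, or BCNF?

Candidate key: {A, B}. Prime attributes: {A, B}.
The left-hand side of every FD is a superkey, so BCNF is satisfied.

BCNF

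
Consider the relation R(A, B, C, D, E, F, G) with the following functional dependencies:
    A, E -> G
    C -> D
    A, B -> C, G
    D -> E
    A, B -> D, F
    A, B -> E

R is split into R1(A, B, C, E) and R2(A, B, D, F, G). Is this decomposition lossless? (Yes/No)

Yes

R1 ∩ R2 = {A, B}; its closure under F is {A, B, C, D, E, F, G}.
R1 is contained in that closure, so R1 ∩ R2 -> R1 holds and the join is lossless.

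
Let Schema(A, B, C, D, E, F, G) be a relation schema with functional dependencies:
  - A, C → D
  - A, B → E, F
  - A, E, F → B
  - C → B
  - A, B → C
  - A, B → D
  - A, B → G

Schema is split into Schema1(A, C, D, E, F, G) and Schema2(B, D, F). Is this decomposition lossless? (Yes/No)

No

The shared attributes are {D, F} and {D, F}⁺ = {D, F}.
Neither Schema1 nor Schema2 is contained in that closure, so the decomposition is lossy.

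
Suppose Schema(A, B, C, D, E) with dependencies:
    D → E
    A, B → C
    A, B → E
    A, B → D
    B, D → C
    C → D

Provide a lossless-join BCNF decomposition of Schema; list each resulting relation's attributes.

{A, B, D}; {B, C}; {C, D}; {D, E}

Candidate key of the original relation: {A, B}.
{A, B, C, D, E}: {D} determines {D, E} here but is not a superkey — split on D → E, giving {D, E} and {A, B, C, D}.
{D, E}: every determinant is a superkey — BCNF.
{A, B, C, D}: {B, D} determines {B, C, D} here but is not a superkey — split on B, D → C, giving {B, C, D} and {A, B, D}.
{B, C, D}: {C} determines {C, D} here but is not a superkey — split on C → D, giving {C, D} and {B, C}.
{C, D}: every determinant is a superkey — BCNF.
{B, C}: every determinant is a superkey — BCNF.
{A, B, D}: every determinant is a superkey — BCNF.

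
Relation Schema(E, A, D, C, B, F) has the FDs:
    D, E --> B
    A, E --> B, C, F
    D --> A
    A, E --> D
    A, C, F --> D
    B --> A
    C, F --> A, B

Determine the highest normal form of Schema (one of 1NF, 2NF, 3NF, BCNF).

3NF

Candidate keys: {A, E}, {B, E}, {C, E, F}, {D, E}. Prime attributes: {A, B, C, D, E, F}.
For D --> A we have {D}⁺ = {A, D}; {D} is not a superkey, so BCNF fails.
Since {A} ⊆ prime attributes and every other non-superkey FD also has a prime right side, the schema is in 3NF.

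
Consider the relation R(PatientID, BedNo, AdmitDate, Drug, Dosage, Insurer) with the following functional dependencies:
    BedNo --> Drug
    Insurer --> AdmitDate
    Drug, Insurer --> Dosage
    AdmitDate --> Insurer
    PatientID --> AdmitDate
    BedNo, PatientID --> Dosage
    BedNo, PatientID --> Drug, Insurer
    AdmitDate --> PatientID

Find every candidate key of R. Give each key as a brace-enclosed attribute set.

Attributes never on any right-hand side: {BedNo} — every candidate key must contain it.
Closure of {AdmitDate, BedNo} is {AdmitDate, BedNo, Dosage, Drug, Insurer, PatientID}, the whole schema; {AdmitDate, BedNo} is a candidate key.
Closure of {BedNo, Insurer} is {AdmitDate, BedNo, Dosage, Drug, Insurer, PatientID}, the whole schema; {BedNo, Insurer} is a candidate key.
Closure of {BedNo, PatientID} is {AdmitDate, BedNo, Dosage, Drug, Insurer, PatientID}, the whole schema; {BedNo, PatientID} is a candidate key.
No proper subset of any of these is a key, and no other minimal superkey exists.

{AdmitDate, BedNo}, {BedNo, Insurer}, {BedNo, PatientID}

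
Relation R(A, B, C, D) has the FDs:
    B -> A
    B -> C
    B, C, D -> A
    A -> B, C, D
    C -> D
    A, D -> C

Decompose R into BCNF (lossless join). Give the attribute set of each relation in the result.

Candidate keys of the original relation: {A}, {B}.
In {A, B, C, D}, {C} is not a superkey ({C}⁺ restricted to this set is {C, D}), so split on C -> D into {C, D} and {A, B, C}.
{C, D} has no BCNF violation.
{A, B, C} has no BCNF violation.

{A, B, C}; {C, D}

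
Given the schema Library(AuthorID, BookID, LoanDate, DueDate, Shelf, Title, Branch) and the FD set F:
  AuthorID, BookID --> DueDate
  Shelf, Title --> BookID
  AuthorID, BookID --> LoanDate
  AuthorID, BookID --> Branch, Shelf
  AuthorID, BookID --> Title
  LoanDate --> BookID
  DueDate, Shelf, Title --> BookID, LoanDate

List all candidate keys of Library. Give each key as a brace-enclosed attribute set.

Attributes never on any right-hand side: {AuthorID} — every candidate key must contain it.
{AuthorID, BookID} is a candidate key since {AuthorID, BookID}⁺ = {AuthorID, BookID, Branch, DueDate, LoanDate, Shelf, Title} covers every attribute.
{AuthorID, LoanDate} is a candidate key since {AuthorID, LoanDate}⁺ = {AuthorID, BookID, Branch, DueDate, LoanDate, Shelf, Title} covers every attribute.
{AuthorID, Shelf, Title} is a candidate key since {AuthorID, Shelf, Title}⁺ = {AuthorID, BookID, Branch, DueDate, LoanDate, Shelf, Title} covers every attribute.
No proper subset of any of these is a key, and no other minimal superkey exists.

{AuthorID, BookID}, {AuthorID, LoanDate}, {AuthorID, Shelf, Title}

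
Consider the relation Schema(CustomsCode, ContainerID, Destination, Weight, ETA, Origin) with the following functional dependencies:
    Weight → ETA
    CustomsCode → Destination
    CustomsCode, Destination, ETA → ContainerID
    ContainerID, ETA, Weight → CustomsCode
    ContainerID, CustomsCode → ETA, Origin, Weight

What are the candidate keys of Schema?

{ContainerID, CustomsCode}, {ContainerID, Weight}, {CustomsCode, ETA}, {CustomsCode, Weight}

{ContainerID, CustomsCode} is a candidate key since {ContainerID, CustomsCode}⁺ = {ContainerID, CustomsCode, Destination, ETA, Origin, Weight} covers every attribute.
{ContainerID, Weight} is a candidate key since {ContainerID, Weight}⁺ = {ContainerID, CustomsCode, Destination, ETA, Origin, Weight} covers every attribute.
{CustomsCode, ETA} is a candidate key since {CustomsCode, ETA}⁺ = {ContainerID, CustomsCode, Destination, ETA, Origin, Weight} covers every attribute.
{CustomsCode, Weight} is a candidate key since {CustomsCode, Weight}⁺ = {ContainerID, CustomsCode, Destination, ETA, Origin, Weight} covers every attribute.
No proper subset of any of these is a key, and no other minimal superkey exists.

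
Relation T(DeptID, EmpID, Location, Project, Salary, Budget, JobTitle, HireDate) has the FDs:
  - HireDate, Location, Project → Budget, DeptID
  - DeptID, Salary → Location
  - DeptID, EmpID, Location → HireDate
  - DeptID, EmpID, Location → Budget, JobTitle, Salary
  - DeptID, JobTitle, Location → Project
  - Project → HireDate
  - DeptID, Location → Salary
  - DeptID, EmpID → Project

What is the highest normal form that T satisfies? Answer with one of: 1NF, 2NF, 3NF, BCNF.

Candidate keys: {DeptID, EmpID, Location}, {DeptID, EmpID, Salary}, {EmpID, Location, Project}. Prime attributes: {DeptID, EmpID, Location, Project, Salary}.
For HireDate, Location, Project → Budget, DeptID we have {HireDate, Location, Project}⁺ = {Budget, DeptID, HireDate, Location, Project, Salary}; {HireDate, Location, Project} is not a superkey, so BCNF fails.
Because {Budget} is non-prime and the left side of HireDate, Location, Project → Budget, DeptID is not a superkey, the relation is not in 3NF.
The proper key subset {DeptID, EmpID} of {DeptID, EmpID, Location} determines non-prime {HireDate}, so the relation is not even in 2NF.

1NF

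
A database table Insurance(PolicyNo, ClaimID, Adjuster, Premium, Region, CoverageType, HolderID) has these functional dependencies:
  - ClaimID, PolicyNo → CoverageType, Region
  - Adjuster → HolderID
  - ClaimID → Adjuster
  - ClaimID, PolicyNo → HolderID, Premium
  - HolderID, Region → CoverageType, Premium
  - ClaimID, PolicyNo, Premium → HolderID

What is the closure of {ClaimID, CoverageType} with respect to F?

{Adjuster, ClaimID, CoverageType, HolderID}

Start with {ClaimID, CoverageType}.
ClaimID → Adjuster applies; add {Adjuster} → now {Adjuster, ClaimID, CoverageType}.
Adjuster → HolderID applies; add {HolderID} → now {Adjuster, ClaimID, CoverageType, HolderID}.
No further FD applies.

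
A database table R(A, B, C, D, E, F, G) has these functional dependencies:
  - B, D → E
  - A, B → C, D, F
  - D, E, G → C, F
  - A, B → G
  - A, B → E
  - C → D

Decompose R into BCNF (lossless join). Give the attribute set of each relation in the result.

Candidate key of the original relation: {A, B}.
{A, B, C, D, E, F, G}: {B, D} determines {B, D, E} here but is not a superkey — split on B, D → E, giving {B, D, E} and {A, B, C, D, F, G}.
{B, D, E}: every determinant is a superkey — BCNF.
{A, B, C, D, F, G}: {C} determines {C, D} here but is not a superkey — split on C → D, giving {C, D} and {A, B, C, F, G}.
{C, D}: every determinant is a superkey — BCNF.
{A, B, C, F, G}: {B, C, G} determines {B, C, F, G} here but is not a superkey — split on B, C, G → F, giving {B, C, F, G} and {A, B, C, G}.
{B, C, F, G}: every determinant is a superkey — BCNF.
{A, B, C, G}: every determinant is a superkey — BCNF.

{A, B, C, G}; {B, C, F, G}; {B, D, E}; {C, D}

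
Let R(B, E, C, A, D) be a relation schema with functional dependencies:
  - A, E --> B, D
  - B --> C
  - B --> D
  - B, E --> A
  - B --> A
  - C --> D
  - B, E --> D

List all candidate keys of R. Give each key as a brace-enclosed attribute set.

No FD produces {E}, so it must be in every candidate key.
{A, E} is a candidate key since {A, E}⁺ = {A, B, C, D, E} covers every attribute.
{B, E} is a candidate key since {B, E}⁺ = {A, B, C, D, E} covers every attribute.
No proper subset of any of these is a key, and no other minimal superkey exists.

{A, E}, {B, E}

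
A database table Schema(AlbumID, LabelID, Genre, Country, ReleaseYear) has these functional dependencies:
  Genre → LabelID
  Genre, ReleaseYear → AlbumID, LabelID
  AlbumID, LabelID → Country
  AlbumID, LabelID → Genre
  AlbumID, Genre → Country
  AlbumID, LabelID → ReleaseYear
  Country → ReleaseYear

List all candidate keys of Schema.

{AlbumID, Genre} is a candidate key since {AlbumID, Genre}⁺ = {AlbumID, Country, Genre, LabelID, ReleaseYear} covers every attribute.
{AlbumID, LabelID} is a candidate key since {AlbumID, LabelID}⁺ = {AlbumID, Country, Genre, LabelID, ReleaseYear} covers every attribute.
{Country, Genre} is a candidate key since {Country, Genre}⁺ = {AlbumID, Country, Genre, LabelID, ReleaseYear} covers every attribute.
{Genre, ReleaseYear} is a candidate key since {Genre, ReleaseYear}⁺ = {AlbumID, Country, Genre, LabelID, ReleaseYear} covers every attribute.
Any other superkey properly contains one of these, so there are no further candidate keys.

{AlbumID, Genre}, {AlbumID, LabelID}, {Country, Genre}, {Genre, ReleaseYear}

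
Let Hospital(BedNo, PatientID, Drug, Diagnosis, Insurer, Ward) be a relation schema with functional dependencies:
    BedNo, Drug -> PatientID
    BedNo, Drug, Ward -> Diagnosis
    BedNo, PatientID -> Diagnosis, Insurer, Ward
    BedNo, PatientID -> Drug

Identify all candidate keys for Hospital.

{BedNo, Drug}, {BedNo, PatientID}

Attributes never on any right-hand side: {BedNo} — every candidate key must contain it.
Closure of {BedNo, Drug} is {BedNo, Diagnosis, Drug, Insurer, PatientID, Ward}, the whole schema; {BedNo, Drug} is a candidate key.
Closure of {BedNo, PatientID} is {BedNo, Diagnosis, Drug, Insurer, PatientID, Ward}, the whole schema; {BedNo, PatientID} is a candidate key.
No proper subset of any of these is a key, and no other minimal superkey exists.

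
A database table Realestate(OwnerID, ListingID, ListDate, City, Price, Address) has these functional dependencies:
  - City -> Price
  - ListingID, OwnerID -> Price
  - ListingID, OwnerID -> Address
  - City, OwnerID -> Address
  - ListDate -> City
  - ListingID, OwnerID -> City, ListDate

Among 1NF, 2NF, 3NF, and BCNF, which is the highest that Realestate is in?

Candidate key: {ListingID, OwnerID}. Prime attributes: {ListingID, OwnerID}.
City -> Price breaks BCNF: {City}⁺ = {City, Price}, so {City} is not a superkey.
City -> Price determines the non-prime attribute {Price} from a non-superkey — 3NF is violated.
No proper subset of a key has a non-prime attribute in its closure, so there is no partial dependency; 2NF holds.

2NF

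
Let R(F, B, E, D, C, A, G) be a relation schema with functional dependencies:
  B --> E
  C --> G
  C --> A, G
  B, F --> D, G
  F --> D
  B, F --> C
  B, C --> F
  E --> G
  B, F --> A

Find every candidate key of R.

{B} never appears on the right of any FD, so every key must include it.
{B, C}⁺ = {A, B, C, D, E, F, G}, which is every attribute, so {B, C} is a candidate key.
{B, F}⁺ = {A, B, C, D, E, F, G}, which is every attribute, so {B, F} is a candidate key.
Any other superkey properly contains one of these, so there are no further candidate keys.

{B, C}, {B, F}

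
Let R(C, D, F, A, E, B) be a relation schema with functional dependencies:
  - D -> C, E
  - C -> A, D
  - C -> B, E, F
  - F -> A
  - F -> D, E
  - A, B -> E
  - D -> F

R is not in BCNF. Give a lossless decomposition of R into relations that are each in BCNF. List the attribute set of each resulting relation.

{A, B, C, D, F}; {A, B, E}

Candidate keys of the original relation: {C}, {D}, {F}.
Within {A, B, C, D, E, F}: {A, B}⁺ ∩ {A, B, C, D, E, F} = {A, B, E}, not the whole set, so A, B -> E violates BCNF; decompose into {A, B, E} and {A, B, C, D, F}.
{A, B, E}: every determinant is a superkey — BCNF.
{A, B, C, D, F}: every determinant is a superkey — BCNF.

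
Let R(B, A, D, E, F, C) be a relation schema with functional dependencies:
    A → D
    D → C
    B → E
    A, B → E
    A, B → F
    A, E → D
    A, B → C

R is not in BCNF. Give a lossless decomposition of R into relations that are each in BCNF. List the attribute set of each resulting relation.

{A, B, F}; {A, D}; {B, E}; {C, D}

Candidate key of the original relation: {A, B}.
Within {A, B, C, D, E, F}: {A}⁺ ∩ {A, B, C, D, E, F} = {A, C, D}, not the whole set, so A → C, D violates BCNF; decompose into {A, C, D} and {A, B, E, F}.
Within {A, C, D}: {D}⁺ ∩ {A, C, D} = {C, D}, not the whole set, so D → C violates BCNF; decompose into {C, D} and {A, D}.
{C, D} is in BCNF.
{A, D} is in BCNF.
Within {A, B, E, F}: {B}⁺ ∩ {A, B, E, F} = {B, E}, not the whole set, so B → E violates BCNF; decompose into {B, E} and {A, B, F}.
{B, E} is in BCNF.
{A, B, F} is in BCNF.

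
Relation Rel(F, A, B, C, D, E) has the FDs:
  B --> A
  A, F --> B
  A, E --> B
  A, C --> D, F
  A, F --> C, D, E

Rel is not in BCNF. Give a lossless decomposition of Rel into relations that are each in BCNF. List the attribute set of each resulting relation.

{A, B}; {B, C, D, E, F}

Candidate keys of the original relation: {A, C}, {A, F}, {B, C}, {B, F}.
In {A, B, C, D, E, F}, {B} is not a superkey ({B}⁺ restricted to this set is {A, B}), so split on B --> A into {A, B} and {B, C, D, E, F}.
{A, B} is in BCNF.
{B, C, D, E, F} is in BCNF.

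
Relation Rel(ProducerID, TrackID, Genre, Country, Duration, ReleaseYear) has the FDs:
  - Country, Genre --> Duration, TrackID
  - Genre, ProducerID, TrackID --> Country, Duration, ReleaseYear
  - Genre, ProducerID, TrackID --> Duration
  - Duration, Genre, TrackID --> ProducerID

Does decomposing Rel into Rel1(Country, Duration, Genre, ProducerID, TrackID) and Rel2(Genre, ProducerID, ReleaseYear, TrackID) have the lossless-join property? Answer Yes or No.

Common attributes: {Genre, ProducerID, TrackID}; their closure is {Country, Duration, Genre, ProducerID, ReleaseYear, TrackID}.
Rel1 is contained in that closure, so Rel1 ∩ Rel2 --> Rel1 holds and the join is lossless.

Yes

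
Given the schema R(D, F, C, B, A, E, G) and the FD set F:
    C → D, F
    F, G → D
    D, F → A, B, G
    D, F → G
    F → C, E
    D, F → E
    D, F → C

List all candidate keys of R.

Closure of {C} is {A, B, C, D, E, F, G}, the whole schema; {C} is a candidate key.
Closure of {F} is {A, B, C, D, E, F, G}, the whole schema; {F} is a candidate key.
No proper subset of any of these is a key, and no other minimal superkey exists.

{C}, {F}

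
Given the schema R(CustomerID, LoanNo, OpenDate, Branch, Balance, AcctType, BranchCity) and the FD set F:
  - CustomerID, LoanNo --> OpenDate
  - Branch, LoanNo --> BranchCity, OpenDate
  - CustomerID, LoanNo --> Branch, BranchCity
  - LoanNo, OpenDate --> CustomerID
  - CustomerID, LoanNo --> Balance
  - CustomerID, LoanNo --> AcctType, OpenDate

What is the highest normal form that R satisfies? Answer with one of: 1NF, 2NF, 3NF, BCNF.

Candidate keys: {Branch, LoanNo}, {CustomerID, LoanNo}, {LoanNo, OpenDate}. Prime attributes: {Branch, CustomerID, LoanNo, OpenDate}.
Every FD has a superkey on the left, so the relation is in BCNF.

BCNF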